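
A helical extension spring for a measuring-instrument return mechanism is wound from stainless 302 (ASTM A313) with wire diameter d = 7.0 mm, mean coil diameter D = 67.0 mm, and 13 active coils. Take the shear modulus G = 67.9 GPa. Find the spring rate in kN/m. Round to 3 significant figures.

k = Gd⁴/(8D³N_a) = (67.9×10³ × 7.0⁴) / (8 × 67.0³ × 13)
  = 1.63028e+08 / 3.12794e+07 = 5.212 N/mm

5.21 kN/m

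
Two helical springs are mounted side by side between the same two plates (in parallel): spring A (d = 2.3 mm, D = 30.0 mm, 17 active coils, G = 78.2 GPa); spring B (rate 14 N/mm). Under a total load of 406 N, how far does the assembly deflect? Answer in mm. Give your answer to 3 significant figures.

k_A = Gd⁴/(8D³N_a) = (78.2×10³)(2.3⁴)/(8·30.0³·17) = 0.59596 N/mm
Parallel: k_eq = 0.59596 + 14 = 14.596 N/mm
δ = F/k_eq = 406/14.596 = 27.816 mm

27.8 mm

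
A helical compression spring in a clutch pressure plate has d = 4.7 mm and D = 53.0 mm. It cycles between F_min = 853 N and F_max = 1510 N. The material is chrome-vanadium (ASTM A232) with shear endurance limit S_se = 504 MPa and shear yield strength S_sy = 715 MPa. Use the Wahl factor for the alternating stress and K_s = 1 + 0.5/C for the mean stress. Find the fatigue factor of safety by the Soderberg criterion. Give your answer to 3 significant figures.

0.313

C = D/d = 53.0/4.7 = 11.2766; K_W = (4C−1)/(4C−4)+0.615/C = 1.1275; K_s = 1+0.5/C = 1.0443
F_a = (F_max−F_min)/2 = 328.5 N; F_m = (F_max+F_min)/2 = 1181.5 N
τ_a = K_W·8F_aD/(πd³) = 1.1275 × 427.03 = 481.48 MPa
τ_m = K_s·8F_mD/(πd³) = 1.0443 × 1535.9 = 1604 MPa
Soderberg: 1/n_f = τ_a/S_se + τ_m/S_sy = 481.48/504 + 1604/715 = 0.95533 + 2.24332 = 3.1986
n_f = 1/3.1986 = 0.3126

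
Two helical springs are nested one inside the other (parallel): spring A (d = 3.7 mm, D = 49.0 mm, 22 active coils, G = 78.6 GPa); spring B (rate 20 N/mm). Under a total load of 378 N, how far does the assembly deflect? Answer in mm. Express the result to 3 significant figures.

18.3 mm

k_A = Gd⁴/(8D³N_a) = (78.6×10³)(3.7⁴)/(8·49.0³·22) = 0.71142 N/mm
Parallel: k_eq = 0.71142 + 20 = 20.711 N/mm
δ = F/k_eq = 378/20.711 = 18.251 mm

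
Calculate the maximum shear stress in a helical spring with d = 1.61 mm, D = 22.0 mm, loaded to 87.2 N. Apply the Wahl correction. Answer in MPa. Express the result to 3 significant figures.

1290 MPa

Spring index C = D/d = 22.0/1.61 = 13.6646
K_W = (4C−1)/(4C−4) + 0.615/C = 53.658/50.658 + 0.0450 = 1.1042
τ₀ = 8FD/(πd³) = 8·87.2·22.0/(π·1.61³) = 15347.2/13.111 = 1170.6 MPa
τ_max = K·τ₀ = 1.1042 × 1170.6 = 1292.6 MPa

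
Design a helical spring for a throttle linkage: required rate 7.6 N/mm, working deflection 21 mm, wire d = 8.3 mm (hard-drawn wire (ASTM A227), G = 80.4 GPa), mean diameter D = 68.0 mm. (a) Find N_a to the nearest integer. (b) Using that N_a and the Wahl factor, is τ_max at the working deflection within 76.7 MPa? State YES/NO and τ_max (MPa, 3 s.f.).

N_a = Gd⁴/(8D³k) = (80.4×10³)(8.3⁴)/(8·68.0³·7.6) = 19.96 → N_a = 20
Actual rate k = Gd⁴/(8D³·20) = 7.5844 N/mm
Working load F = kδ = 7.5844·21 = 159.27 N
C = 68.0/8.3 = 8.1928; K_W = (4C−1)/(4C−4)+0.615/C = 1.1793
τ_max = K_W·8FD/(πd³) = 1.1793·48.234 = 56.884 MPa
τ_max ≤ 76.7 MPa → acceptable

(a) 20 coils; (b) YES, τ_max = 56.9 MPa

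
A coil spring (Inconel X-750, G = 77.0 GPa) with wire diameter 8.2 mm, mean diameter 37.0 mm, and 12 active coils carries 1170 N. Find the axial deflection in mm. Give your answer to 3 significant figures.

16.3 mm

k = Gd⁴/(8D³N_a) = (77.0×10³)(8.2⁴)/(8·37.0³·12) = 71.593 N/mm
δ = F/k = 1170 / 71.593 = 16.342 mm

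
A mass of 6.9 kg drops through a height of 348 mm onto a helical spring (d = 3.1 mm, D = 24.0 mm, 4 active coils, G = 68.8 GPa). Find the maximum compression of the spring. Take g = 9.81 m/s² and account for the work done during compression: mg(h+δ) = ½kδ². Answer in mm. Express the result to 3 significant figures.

62.2 mm

k = Gd⁴/(8D³N_a) = (68.8×10³)(3.1⁴)/(8·24.0³·4) = 14.363 N/mm
W = mg = 6.9 × 9.81 = 67.689 N
½kδ² − Wδ − Wh = 0 → δ = (W + √(W² + 2kWh))/k
δ = (67.689 + √(4581.8 + 676673))/14.363 = (67.689 + 825.38)/14.363 = 62.178 mm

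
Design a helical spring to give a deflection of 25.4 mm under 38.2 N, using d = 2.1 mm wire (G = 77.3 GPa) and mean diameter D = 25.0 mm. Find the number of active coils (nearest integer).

Required rate k = F/δ = 38.2/25.4 = 1.5039 N/mm
N_a = Gd⁴/(8D³k) = (77.3×10³ × 2.1⁴)/(8 × 25.0³ × 1.5039)
    = 1.50334e+06 / 187992 = 7.997 → 8 coils

8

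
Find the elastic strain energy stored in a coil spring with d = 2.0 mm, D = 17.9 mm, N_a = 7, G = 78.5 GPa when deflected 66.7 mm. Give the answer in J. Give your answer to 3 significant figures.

k = Gd⁴/(8D³N_a) = (78.5×10³)(2.0⁴)/(8·17.9³·7) = 3.9106 N/mm
U = ½kδ² = 0.5 × 3.9106 × 66.7² = 8698.9 N·mm = 8.6989 J

8.70 J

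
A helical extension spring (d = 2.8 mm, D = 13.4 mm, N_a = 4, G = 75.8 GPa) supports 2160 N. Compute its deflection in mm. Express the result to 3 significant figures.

k = Gd⁴/(8D³N_a) = (75.8×10³)(2.8⁴)/(8·13.4³·4) = 60.511 N/mm
δ = F/k = 2160 / 60.511 = 35.696 mm

35.7 mm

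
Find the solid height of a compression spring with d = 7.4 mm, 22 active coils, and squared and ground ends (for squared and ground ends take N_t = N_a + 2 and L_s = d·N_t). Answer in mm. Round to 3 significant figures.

178 mm

squared and ground ends: N_t = N_a + 2 = 22 + 2 = 24
L_s = d·N_t = 7.4 × 24 = 177.6 mm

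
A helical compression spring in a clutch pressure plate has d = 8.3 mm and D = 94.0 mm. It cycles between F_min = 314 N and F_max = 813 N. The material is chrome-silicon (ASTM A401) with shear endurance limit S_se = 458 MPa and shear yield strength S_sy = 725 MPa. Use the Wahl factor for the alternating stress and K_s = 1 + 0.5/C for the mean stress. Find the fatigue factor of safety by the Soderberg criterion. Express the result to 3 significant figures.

C = D/d = 94.0/8.3 = 11.3253; K_W = (4C−1)/(4C−4)+0.615/C = 1.1269; K_s = 1+0.5/C = 1.0441
F_a = (F_max−F_min)/2 = 249.5 N; F_m = (F_max+F_min)/2 = 563.5 N
τ_a = K_W·8F_aD/(πd³) = 1.1269 × 104.45 = 117.71 MPa
τ_m = K_s·8F_mD/(πd³) = 1.0441 × 235.9 = 246.31 MPa
Soderberg: 1/n_f = τ_a/S_se + τ_m/S_sy = 117.71/458 + 246.31/725 = 0.25700 + 0.33974 = 0.59675
n_f = 1/0.59675 = 1.676

1.68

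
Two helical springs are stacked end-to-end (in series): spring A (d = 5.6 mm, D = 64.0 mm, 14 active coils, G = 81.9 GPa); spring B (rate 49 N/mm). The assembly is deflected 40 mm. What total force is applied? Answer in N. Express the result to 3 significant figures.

k_A = Gd⁴/(8D³N_a) = (81.9×10³)(5.6⁴)/(8·64.0³·14) = 2.7433 N/mm
Series: 1/k_eq = 1/2.7433 + 1/49 = 0.38493; k_eq = 2.5979 N/mm
F = k_eq·δ = 2.5979·40 = 103.92 N

104 N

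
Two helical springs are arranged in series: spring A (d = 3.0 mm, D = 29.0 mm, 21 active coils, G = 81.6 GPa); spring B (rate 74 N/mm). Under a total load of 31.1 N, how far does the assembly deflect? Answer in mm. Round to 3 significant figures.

k_A = Gd⁴/(8D³N_a) = (81.6×10³)(3.0⁴)/(8·29.0³·21) = 1.6131 N/mm
Series: 1/k_eq = 1/1.6131 + 1/74 = 0.63342; k_eq = 1.5787 N/mm
δ = F/k_eq = 31.1/1.5787 = 19.699 mm

19.7 mm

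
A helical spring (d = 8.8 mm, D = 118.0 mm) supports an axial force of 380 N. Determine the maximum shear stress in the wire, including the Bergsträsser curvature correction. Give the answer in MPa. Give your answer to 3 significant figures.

184 MPa

Spring index C = D/d = 118.0/8.8 = 13.4091
K_B = (4C+2)/(4C−3) = 55.636/50.636 = 1.0987
τ₀ = 8FD/(πd³) = 8·380·118.0/(π·8.8³) = 358720/2140.9 = 167.56 MPa
τ_max = K·τ₀ = 1.0987 × 167.56 = 184.1 MPa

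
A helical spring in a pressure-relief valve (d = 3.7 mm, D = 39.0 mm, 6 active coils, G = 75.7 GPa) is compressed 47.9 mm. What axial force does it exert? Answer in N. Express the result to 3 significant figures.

239 N

k = Gd⁴/(8D³N_a) = (75.7×10³)(3.7⁴)/(8·39.0³·6) = 4.9827 N/mm
F = k·δ = 4.9827 × 47.9 = 238.67 N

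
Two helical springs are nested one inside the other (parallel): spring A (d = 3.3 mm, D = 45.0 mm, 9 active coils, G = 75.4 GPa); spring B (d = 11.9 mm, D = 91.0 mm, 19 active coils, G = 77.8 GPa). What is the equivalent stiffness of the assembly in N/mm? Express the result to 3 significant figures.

15.0 N/mm

k_A = Gd⁴/(8D³N_a) = (75.4×10³)(3.3⁴)/(8·45.0³·9) = 1.3629 N/mm
k_B = Gd⁴/(8D³N_a) = (77.8×10³)(11.9⁴)/(8·91.0³·19) = 13.621 N/mm
Parallel: k_eq = 1.3629 + 13.621 = 14.984 N/mm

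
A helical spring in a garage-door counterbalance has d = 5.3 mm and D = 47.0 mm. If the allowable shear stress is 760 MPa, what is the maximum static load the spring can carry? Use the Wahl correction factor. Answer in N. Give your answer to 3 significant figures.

812 N

C = D/d = 47.0/5.3 = 8.8679
K_W = (4C−1)/(4C−4) + 0.615/C = 34.472/31.472 + 0.0694 = 1.1647
τ_max = K·8FD/(πd³) → F_max = τ_allow·πd³/(8DK)
F_max = 760·π·5.3³/(8·47.0·1.1647) = 3.5546e+05/437.92 = 811.71 N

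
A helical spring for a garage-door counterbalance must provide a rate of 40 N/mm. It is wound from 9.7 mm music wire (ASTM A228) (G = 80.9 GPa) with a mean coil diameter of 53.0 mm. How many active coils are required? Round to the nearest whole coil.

15

N_a = Gd⁴/(8D³k) = (80.9×10³ × 9.7⁴)/(8 × 53.0³ × 40)
    = 7.16202e+08 / 4.76406e+07 = 15.03 → 15 coils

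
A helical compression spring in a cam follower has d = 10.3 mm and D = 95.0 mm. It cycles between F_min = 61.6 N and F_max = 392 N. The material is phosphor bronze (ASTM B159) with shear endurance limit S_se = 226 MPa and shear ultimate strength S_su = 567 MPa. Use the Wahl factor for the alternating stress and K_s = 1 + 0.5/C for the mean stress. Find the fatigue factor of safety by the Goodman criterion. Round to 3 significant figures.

3.56

C = D/d = 95.0/10.3 = 9.2233; K_W = (4C−1)/(4C−4)+0.615/C = 1.1579; K_s = 1+0.5/C = 1.0542
F_a = (F_max−F_min)/2 = 165.2 N; F_m = (F_max+F_min)/2 = 226.8 N
τ_a = K_W·8F_aD/(πd³) = 1.1579 × 36.573 = 42.347 MPa
τ_m = K_s·8F_mD/(πd³) = 1.0542 × 50.211 = 52.933 MPa
Goodman: 1/n_f = τ_a/S_se + τ_m/S_su = 42.347/226 + 52.933/567 = 0.18738 + 0.09336 = 0.28073
n_f = 1/0.28073 = 3.562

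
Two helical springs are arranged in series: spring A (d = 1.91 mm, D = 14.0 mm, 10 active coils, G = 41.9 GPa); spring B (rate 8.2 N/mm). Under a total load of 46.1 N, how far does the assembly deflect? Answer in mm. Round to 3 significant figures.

k_A = Gd⁴/(8D³N_a) = (41.9×10³)(1.91⁴)/(8·14.0³·10) = 2.5402 N/mm
Series: 1/k_eq = 1/2.5402 + 1/8.2 = 0.51562; k_eq = 1.9394 N/mm
δ = F/k_eq = 46.1/1.9394 = 23.77 mm

23.8 mm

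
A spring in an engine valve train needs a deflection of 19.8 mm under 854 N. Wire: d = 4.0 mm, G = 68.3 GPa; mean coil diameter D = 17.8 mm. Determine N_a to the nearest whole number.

9

Required rate k = F/δ = 854/19.8 = 43.131 N/mm
N_a = Gd⁴/(8D³k) = (68.3×10³ × 4.0⁴)/(8 × 17.8³ × 43.131)
    = 1.74848e+07 / 1.946e+06 = 8.985 → 9 coils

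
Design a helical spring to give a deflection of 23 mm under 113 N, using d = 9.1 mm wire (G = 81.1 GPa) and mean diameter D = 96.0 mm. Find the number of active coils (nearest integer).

Required rate k = F/δ = 113/23 = 4.913 N/mm
N_a = Gd⁴/(8D³k) = (81.1×10³ × 9.1⁴)/(8 × 96.0³ × 4.913)
    = 5.56143e+08 / 3.4774e+07 = 15.99 → 16 coils

16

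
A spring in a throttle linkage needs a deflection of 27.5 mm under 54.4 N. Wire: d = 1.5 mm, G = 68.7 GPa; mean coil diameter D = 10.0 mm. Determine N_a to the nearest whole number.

22

Required rate k = F/δ = 54.4/27.5 = 1.9782 N/mm
N_a = Gd⁴/(8D³k) = (68.7×10³ × 1.5⁴)/(8 × 10.0³ × 1.9782)
    = 347794 / 15825.5 = 21.98 → 22 coils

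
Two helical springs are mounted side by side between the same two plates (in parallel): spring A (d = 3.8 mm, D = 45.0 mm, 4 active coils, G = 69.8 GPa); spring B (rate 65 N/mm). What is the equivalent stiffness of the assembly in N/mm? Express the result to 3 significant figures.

k_A = Gd⁴/(8D³N_a) = (69.8×10³)(3.8⁴)/(8·45.0³·4) = 4.9912 N/mm
Parallel: k_eq = 4.9912 + 65 = 69.991 N/mm

70.0 N/mm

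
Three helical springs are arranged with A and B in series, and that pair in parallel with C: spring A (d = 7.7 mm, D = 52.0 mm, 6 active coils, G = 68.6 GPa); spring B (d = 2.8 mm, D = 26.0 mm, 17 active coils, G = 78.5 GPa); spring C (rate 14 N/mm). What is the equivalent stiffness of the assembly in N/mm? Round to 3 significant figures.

15.9 N/mm

k_A = Gd⁴/(8D³N_a) = (68.6×10³)(7.7⁴)/(8·52.0³·6) = 35.73 N/mm
k_B = Gd⁴/(8D³N_a) = (78.5×10³)(2.8⁴)/(8·26.0³·17) = 2.0186 N/mm
Springs A,B series: k_AB = 1/(1/35.73+1/2.0186) = 1.9106 N/mm; parallel with C: k_eq = 1.9106+14 = 15.911 N/mm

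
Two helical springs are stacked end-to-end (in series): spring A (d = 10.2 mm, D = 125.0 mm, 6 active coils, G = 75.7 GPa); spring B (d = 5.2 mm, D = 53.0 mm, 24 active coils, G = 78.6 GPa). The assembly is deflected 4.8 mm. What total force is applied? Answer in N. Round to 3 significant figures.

k_A = Gd⁴/(8D³N_a) = (75.7×10³)(10.2⁴)/(8·125.0³·6) = 8.7403 N/mm
k_B = Gd⁴/(8D³N_a) = (78.6×10³)(5.2⁴)/(8·53.0³·24) = 2.0105 N/mm
Series: 1/k_eq = 1/8.7403 + 1/2.0105 = 0.6118; k_eq = 1.6345 N/mm
F = k_eq·δ = 1.6345·4.8 = 7.8457 N

7.85 N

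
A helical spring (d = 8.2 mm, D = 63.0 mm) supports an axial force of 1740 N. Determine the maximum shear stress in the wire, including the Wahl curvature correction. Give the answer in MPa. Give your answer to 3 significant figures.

Spring index C = D/d = 63.0/8.2 = 7.6829
K_W = (4C−1)/(4C−4) + 0.615/C = 29.732/26.732 + 0.0800 = 1.1923
τ₀ = 8FD/(πd³) = 8·1740·63.0/(π·8.2³) = 876960/1732.2 = 506.28 MPa
τ_max = K·τ₀ = 1.1923 × 506.28 = 603.62 MPa

604 MPa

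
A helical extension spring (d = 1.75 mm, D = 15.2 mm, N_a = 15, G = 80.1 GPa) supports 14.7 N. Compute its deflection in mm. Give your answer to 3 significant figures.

8.25 mm

k = Gd⁴/(8D³N_a) = (80.1×10³)(1.75⁴)/(8·15.2³·15) = 1.7827 N/mm
δ = F/k = 14.7 / 1.7827 = 8.246 mm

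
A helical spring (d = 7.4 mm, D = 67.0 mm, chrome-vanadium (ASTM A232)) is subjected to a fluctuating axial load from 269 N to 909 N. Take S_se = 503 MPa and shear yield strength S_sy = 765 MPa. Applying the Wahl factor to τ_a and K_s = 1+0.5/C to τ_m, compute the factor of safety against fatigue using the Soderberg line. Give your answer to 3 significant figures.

1.53

C = D/d = 67.0/7.4 = 9.0541; K_W = (4C−1)/(4C−4)+0.615/C = 1.1610; K_s = 1+0.5/C = 1.0552
F_a = (F_max−F_min)/2 = 320 N; F_m = (F_max+F_min)/2 = 589 N
τ_a = K_W·8F_aD/(πd³) = 1.1610 × 134.73 = 156.43 MPa
τ_m = K_s·8F_mD/(πd³) = 1.0552 × 247.99 = 261.69 MPa
Soderberg: 1/n_f = τ_a/S_se + τ_m/S_sy = 156.43/503 + 261.69/765 = 0.31099 + 0.34207 = 0.65307
n_f = 1/0.65307 = 1.531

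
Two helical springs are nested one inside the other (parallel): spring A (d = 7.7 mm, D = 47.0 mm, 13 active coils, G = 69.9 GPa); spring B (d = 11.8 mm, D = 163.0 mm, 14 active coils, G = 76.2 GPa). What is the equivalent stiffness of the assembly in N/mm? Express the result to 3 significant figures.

25.8 N/mm

k_A = Gd⁴/(8D³N_a) = (69.9×10³)(7.7⁴)/(8·47.0³·13) = 22.757 N/mm
k_B = Gd⁴/(8D³N_a) = (76.2×10³)(11.8⁴)/(8·163.0³·14) = 3.0458 N/mm
Parallel: k_eq = 22.757 + 3.0458 = 25.803 N/mm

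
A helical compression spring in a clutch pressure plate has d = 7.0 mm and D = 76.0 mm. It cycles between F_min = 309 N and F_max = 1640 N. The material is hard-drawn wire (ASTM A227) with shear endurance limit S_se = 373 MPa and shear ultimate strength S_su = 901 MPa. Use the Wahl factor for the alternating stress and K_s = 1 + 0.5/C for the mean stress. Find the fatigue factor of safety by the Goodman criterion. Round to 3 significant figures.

C = D/d = 76.0/7.0 = 10.8571; K_W = (4C−1)/(4C−4)+0.615/C = 1.1327; K_s = 1+0.5/C = 1.0461
F_a = (F_max−F_min)/2 = 665.5 N; F_m = (F_max+F_min)/2 = 974.5 N
τ_a = K_W·8F_aD/(πd³) = 1.1327 × 375.5 = 425.34 MPa
τ_m = K_s·8F_mD/(πd³) = 1.0461 × 549.85 = 575.17 MPa
Goodman: 1/n_f = τ_a/S_se + τ_m/S_su = 425.34/373 + 575.17/901 = 1.14032 + 0.63837 = 1.7787
n_f = 1/1.7787 = 0.5622

0.562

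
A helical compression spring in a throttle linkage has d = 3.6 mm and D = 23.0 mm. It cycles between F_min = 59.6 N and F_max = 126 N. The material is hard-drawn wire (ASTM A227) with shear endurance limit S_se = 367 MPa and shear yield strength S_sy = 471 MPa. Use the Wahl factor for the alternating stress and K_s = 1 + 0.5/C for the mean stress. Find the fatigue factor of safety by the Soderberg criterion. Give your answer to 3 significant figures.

C = D/d = 23.0/3.6 = 6.3889; K_W = (4C−1)/(4C−4)+0.615/C = 1.2354; K_s = 1+0.5/C = 1.0783
F_a = (F_max−F_min)/2 = 33.2 N; F_m = (F_max+F_min)/2 = 92.8 N
τ_a = K_W·8F_aD/(πd³) = 1.2354 × 41.677 = 51.49 MPa
τ_m = K_s·8F_mD/(πd³) = 1.0783 × 116.5 = 125.61 MPa
Soderberg: 1/n_f = τ_a/S_se + τ_m/S_sy = 51.49/367 + 125.61/471 = 0.14030 + 0.26669 = 0.40699
n_f = 1/0.40699 = 2.457

2.46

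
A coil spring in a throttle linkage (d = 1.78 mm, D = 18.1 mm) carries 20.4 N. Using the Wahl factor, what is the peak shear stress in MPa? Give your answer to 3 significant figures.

190 MPa

Spring index C = D/d = 18.1/1.78 = 10.1685
K_W = (4C−1)/(4C−4) + 0.615/C = 39.674/36.674 + 0.0605 = 1.1423
τ₀ = 8FD/(πd³) = 8·20.4·18.1/(π·1.78³) = 2953.92/17.718 = 166.72 MPa
τ_max = K·τ₀ = 1.1423 × 166.72 = 190.44 MPa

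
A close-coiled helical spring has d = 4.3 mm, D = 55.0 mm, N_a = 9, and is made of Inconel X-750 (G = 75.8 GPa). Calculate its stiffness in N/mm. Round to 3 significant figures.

2.16 N/mm

k = Gd⁴/(8D³N_a) = (75.8×10³ × 4.3⁴) / (8 × 55.0³ × 9)
  = 2.59145e+07 / 1.1979e+07 = 2.1633 N/mm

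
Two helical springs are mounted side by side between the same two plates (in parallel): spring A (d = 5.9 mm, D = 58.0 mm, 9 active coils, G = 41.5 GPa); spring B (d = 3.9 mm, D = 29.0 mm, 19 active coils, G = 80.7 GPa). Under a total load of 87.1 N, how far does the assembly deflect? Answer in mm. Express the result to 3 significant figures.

k_A = Gd⁴/(8D³N_a) = (41.5×10³)(5.9⁴)/(8·58.0³·9) = 3.5796 N/mm
k_B = Gd⁴/(8D³N_a) = (80.7×10³)(3.9⁴)/(8·29.0³·19) = 5.0361 N/mm
Parallel: k_eq = 3.5796 + 5.0361 = 8.6157 N/mm
δ = F/k_eq = 87.1/8.6157 = 10.109 mm

10.1 mm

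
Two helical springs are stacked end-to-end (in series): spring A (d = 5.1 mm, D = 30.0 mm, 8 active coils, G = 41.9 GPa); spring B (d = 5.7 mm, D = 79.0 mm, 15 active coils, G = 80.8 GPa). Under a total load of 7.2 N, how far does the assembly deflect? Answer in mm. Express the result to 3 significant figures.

k_A = Gd⁴/(8D³N_a) = (41.9×10³)(5.1⁴)/(8·30.0³·8) = 16.404 N/mm
k_B = Gd⁴/(8D³N_a) = (80.8×10³)(5.7⁴)/(8·79.0³·15) = 1.4416 N/mm
Series: 1/k_eq = 1/16.404 + 1/1.4416 = 0.75463; k_eq = 1.3252 N/mm
δ = F/k_eq = 7.2/1.3252 = 5.4333 mm

5.43 mm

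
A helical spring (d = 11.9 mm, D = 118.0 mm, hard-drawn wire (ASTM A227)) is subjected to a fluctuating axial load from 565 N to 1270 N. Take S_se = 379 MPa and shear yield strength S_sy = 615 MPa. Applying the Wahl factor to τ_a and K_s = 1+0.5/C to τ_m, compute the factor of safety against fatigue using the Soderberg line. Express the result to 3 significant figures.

2.13

C = D/d = 118.0/11.9 = 9.9160; K_W = (4C−1)/(4C−4)+0.615/C = 1.1461; K_s = 1+0.5/C = 1.0504
F_a = (F_max−F_min)/2 = 352.5 N; F_m = (F_max+F_min)/2 = 917.5 N
τ_a = K_W·8F_aD/(πd³) = 1.1461 × 62.855 = 72.041 MPa
τ_m = K_s·8F_mD/(πd³) = 1.0504 × 163.6 = 171.85 MPa
Soderberg: 1/n_f = τ_a/S_se + τ_m/S_sy = 72.041/379 + 171.85/615 = 0.19008 + 0.27943 = 0.46951
n_f = 1/0.46951 = 2.13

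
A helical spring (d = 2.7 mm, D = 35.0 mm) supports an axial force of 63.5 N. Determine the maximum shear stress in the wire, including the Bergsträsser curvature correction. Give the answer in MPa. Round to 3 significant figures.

317 MPa

Spring index C = D/d = 35.0/2.7 = 12.9630
K_B = (4C+2)/(4C−3) = 53.852/48.852 = 1.1024
τ₀ = 8FD/(πd³) = 8·63.5·35.0/(π·2.7³) = 17780/61.836 = 287.53 MPa
τ_max = K·τ₀ = 1.1024 × 287.53 = 316.96 MPa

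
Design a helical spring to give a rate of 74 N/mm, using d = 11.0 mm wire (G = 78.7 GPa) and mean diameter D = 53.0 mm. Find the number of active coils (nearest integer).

N_a = Gd⁴/(8D³k) = (78.7×10³ × 11.0⁴)/(8 × 53.0³ × 74)
    = 1.15225e+09 / 8.81352e+07 = 13.07 → 13 coils

13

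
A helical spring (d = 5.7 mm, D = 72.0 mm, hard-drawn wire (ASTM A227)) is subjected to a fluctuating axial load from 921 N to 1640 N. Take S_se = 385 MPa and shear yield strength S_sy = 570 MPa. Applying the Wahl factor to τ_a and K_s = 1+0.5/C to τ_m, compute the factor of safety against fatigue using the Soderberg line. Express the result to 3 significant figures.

0.299

C = D/d = 72.0/5.7 = 12.6316; K_W = (4C−1)/(4C−4)+0.615/C = 1.1132; K_s = 1+0.5/C = 1.0396
F_a = (F_max−F_min)/2 = 359.5 N; F_m = (F_max+F_min)/2 = 1280.5 N
τ_a = K_W·8F_aD/(πd³) = 1.1132 × 355.92 = 396.19 MPa
τ_m = K_s·8F_mD/(πd³) = 1.0396 × 1267.7 = 1317.9 MPa
Soderberg: 1/n_f = τ_a/S_se + τ_m/S_sy = 396.19/385 + 1317.9/570 = 1.02907 + 2.31213 = 3.3412
n_f = 1/3.3412 = 0.2993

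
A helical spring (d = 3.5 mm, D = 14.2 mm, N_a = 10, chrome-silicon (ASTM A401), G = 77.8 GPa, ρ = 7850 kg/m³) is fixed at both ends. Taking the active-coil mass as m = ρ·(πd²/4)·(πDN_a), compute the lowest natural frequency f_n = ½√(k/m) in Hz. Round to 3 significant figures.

615 Hz

k = Gd⁴/(8D³N_a) = (77.8×10³)(3.5⁴)/(8·14.2³·10) = 50.968 N/mm = 50968 N/m
Wire length L = πDN_a = π·14.2·10 = 446.11 mm
m = ρ·(πd²/4)·L = 7850 × 9.6211×10⁻⁶ m² × 0.44611 m = 0.033693 kg
f_n = ½√(k/m) = 0.5·√(50968/0.033693) = 0.5·√(1.5127e+06) = 614.97 Hz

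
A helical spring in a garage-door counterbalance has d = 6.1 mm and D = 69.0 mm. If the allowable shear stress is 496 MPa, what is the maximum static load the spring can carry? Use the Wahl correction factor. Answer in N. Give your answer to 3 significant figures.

568 N

C = D/d = 69.0/6.1 = 11.3115
K_W = (4C−1)/(4C−4) + 0.615/C = 44.246/41.246 + 0.0544 = 1.1271
τ_max = K·8FD/(πd³) → F_max = τ_allow·πd³/(8DK)
F_max = 496·π·6.1³/(8·69.0·1.1271) = 3.5369e+05/622.16 = 568.48 N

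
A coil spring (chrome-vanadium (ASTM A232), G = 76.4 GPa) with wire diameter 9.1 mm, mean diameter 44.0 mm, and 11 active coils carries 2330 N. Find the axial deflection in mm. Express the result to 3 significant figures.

k = Gd⁴/(8D³N_a) = (76.4×10³)(9.1⁴)/(8·44.0³·11) = 69.891 N/mm
δ = F/k = 2330 / 69.891 = 33.338 mm

33.3 mm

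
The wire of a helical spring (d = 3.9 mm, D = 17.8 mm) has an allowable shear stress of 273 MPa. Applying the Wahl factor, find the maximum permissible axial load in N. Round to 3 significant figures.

266 N

C = D/d = 17.8/3.9 = 4.5641
K_W = (4C−1)/(4C−4) + 0.615/C = 17.256/14.256 + 0.1347 = 1.3452
τ_max = K·8FD/(πd³) → F_max = τ_allow·πd³/(8DK)
F_max = 273·π·3.9³/(8·17.8·1.3452) = 50875/191.55 = 265.59 N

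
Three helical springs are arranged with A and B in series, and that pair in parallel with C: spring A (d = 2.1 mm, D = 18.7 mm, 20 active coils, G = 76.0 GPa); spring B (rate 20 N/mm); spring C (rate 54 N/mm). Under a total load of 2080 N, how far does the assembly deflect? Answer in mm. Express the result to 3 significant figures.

37.6 mm

k_A = Gd⁴/(8D³N_a) = (76.0×10³)(2.1⁴)/(8·18.7³·20) = 1.4127 N/mm
Springs A,B series: k_AB = 1/(1/1.4127+1/20) = 1.3195 N/mm; parallel with C: k_eq = 1.3195+54 = 55.319 N/mm
δ = F/k_eq = 2080/55.319 = 37.6 mm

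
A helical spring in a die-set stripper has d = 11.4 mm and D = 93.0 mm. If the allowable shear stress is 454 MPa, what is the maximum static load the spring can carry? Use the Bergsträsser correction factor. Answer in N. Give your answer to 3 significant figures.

C = D/d = 93.0/11.4 = 8.1579
K_B = (4C+2)/(4C−3) = 34.632/29.632 = 1.1687
τ_max = K·8FD/(πd³) → F_max = τ_allow·πd³/(8DK)
F_max = 454·π·11.4³/(8·93.0·1.1687) = 2.1131e+06/869.54 = 2430.1 N

2430 N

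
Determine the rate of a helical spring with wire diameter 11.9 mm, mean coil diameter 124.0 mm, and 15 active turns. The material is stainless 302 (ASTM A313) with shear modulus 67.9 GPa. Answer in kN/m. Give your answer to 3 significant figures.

k = Gd⁴/(8D³N_a) = (67.9×10³ × 11.9⁴) / (8 × 124.0³ × 15)
  = 1.36163e+09 / 2.28795e+08 = 5.9513 N/mm

5.95 kN/m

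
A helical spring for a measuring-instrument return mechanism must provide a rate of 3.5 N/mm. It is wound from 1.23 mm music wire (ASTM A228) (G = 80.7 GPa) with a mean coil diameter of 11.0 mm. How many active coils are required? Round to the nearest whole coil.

N_a = Gd⁴/(8D³k) = (80.7×10³ × 1.23⁴)/(8 × 11.0³ × 3.5)
    = 184712 / 37268 = 4.956 → 5 coils

5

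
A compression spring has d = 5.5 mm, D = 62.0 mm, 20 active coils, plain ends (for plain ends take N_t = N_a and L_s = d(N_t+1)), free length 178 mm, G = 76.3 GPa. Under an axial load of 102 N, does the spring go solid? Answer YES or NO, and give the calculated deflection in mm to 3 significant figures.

NO, δ = 55.7 mm

k = Gd⁴/(8D³N_a) = (76.3×10³)(5.5⁴)/(8·62.0³·20) = 1.831 N/mm
N_t = 20; L_s = 5.5·21 = 115.5 mm; δ_solid = L₀ − L_s = 178 − 115.5 = 62.5 mm
δ = F/k = 102/1.831 = 55.708 mm
δ < δ_solid → spring does not go solid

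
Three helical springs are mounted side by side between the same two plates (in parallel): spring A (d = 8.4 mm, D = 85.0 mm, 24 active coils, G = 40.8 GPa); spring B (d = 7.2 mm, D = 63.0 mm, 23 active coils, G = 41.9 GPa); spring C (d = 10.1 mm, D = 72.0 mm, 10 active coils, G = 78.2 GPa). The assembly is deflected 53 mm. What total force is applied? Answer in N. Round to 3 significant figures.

1670 N

k_A = Gd⁴/(8D³N_a) = (40.8×10³)(8.4⁴)/(8·85.0³·24) = 1.7227 N/mm
k_B = Gd⁴/(8D³N_a) = (41.9×10³)(7.2⁴)/(8·63.0³·23) = 2.4474 N/mm
k_C = Gd⁴/(8D³N_a) = (78.2×10³)(10.1⁴)/(8·72.0³·10) = 27.252 N/mm
Parallel: k_eq = 1.7227 + 2.4474 + 27.252 = 31.423 N/mm
F = k_eq·δ = 31.423·53 = 1665.4 N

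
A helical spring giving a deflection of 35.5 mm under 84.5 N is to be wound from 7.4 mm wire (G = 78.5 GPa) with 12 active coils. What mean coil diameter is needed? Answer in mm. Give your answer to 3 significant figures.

101 mm

Required rate k = F/δ = 84.5/35.5 = 2.3803 N/mm
D = (Gd⁴/(8N_a·k))^(1/3) = (78.5×10³·7.4⁴/(8·12·2.3803))^(1/3)
  = (1.03014e+06)^(1/3) = 100.9948 mm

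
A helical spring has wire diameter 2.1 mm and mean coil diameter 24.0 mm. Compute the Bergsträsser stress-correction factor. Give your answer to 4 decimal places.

1.1171

C = D/d = 24.0/2.1 = 11.4286
K_B = (4C+2)/(4C−3) = 47.714/42.714 = 1.1171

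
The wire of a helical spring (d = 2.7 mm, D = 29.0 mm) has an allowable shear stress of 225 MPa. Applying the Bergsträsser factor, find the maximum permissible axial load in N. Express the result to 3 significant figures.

53.3 N

C = D/d = 29.0/2.7 = 10.7407
K_B = (4C+2)/(4C−3) = 44.963/39.963 = 1.1251
τ_max = K·8FD/(πd³) → F_max = τ_allow·πd³/(8DK)
F_max = 225·π·2.7³/(8·29.0·1.1251) = 13913/261.03 = 53.301 N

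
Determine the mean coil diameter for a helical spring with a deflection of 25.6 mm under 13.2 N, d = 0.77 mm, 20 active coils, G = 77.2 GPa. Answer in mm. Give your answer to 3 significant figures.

6.90 mm

Required rate k = F/δ = 13.2/25.6 = 0.51562 N/mm
D = (Gd⁴/(8N_a·k))^(1/3) = (77.2×10³·0.77⁴/(8·20·0.51562))^(1/3)
  = (328.947)^(1/3) = 6.9031 mm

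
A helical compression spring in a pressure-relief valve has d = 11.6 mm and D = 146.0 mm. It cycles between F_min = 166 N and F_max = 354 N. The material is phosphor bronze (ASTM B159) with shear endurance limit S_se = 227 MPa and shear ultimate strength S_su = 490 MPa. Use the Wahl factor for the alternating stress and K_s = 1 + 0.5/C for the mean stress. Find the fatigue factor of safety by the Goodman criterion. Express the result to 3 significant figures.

4.15

C = D/d = 146.0/11.6 = 12.5862; K_W = (4C−1)/(4C−4)+0.615/C = 1.1136; K_s = 1+0.5/C = 1.0397
F_a = (F_max−F_min)/2 = 94 N; F_m = (F_max+F_min)/2 = 260 N
τ_a = K_W·8F_aD/(πd³) = 1.1136 × 22.39 = 24.933 MPa
τ_m = K_s·8F_mD/(πd³) = 1.0397 × 61.929 = 64.389 MPa
Goodman: 1/n_f = τ_a/S_se + τ_m/S_su = 24.933/227 + 64.389/490 = 0.10984 + 0.13141 = 0.24124
n_f = 1/0.24124 = 4.145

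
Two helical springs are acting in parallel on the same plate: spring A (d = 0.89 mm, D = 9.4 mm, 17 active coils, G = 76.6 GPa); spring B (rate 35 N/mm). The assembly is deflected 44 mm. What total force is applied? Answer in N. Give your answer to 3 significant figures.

k_A = Gd⁴/(8D³N_a) = (76.6×10³)(0.89⁴)/(8·9.4³·17) = 0.42547 N/mm
Parallel: k_eq = 0.42547 + 35 = 35.425 N/mm
F = k_eq·δ = 35.425·44 = 1558.7 N

1560 N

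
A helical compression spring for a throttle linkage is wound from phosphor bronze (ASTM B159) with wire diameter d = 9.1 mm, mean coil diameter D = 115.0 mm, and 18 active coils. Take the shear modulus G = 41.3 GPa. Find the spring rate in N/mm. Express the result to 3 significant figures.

1.29 N/mm

k = Gd⁴/(8D³N_a) = (41.3×10³ × 9.1⁴) / (8 × 115.0³ × 18)
  = 2.83215e+08 / 2.19006e+08 = 1.2932 N/mm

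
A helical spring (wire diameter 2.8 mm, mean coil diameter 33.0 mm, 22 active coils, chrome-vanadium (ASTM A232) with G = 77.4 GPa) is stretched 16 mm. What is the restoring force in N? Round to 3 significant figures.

k = Gd⁴/(8D³N_a) = (77.4×10³)(2.8⁴)/(8·33.0³·22) = 0.75217 N/mm
F = k·δ = 0.75217 × 16 = 12.035 N

12.0 N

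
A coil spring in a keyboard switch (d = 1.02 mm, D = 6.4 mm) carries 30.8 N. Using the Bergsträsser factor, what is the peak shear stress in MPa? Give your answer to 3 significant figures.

580 MPa

Spring index C = D/d = 6.4/1.02 = 6.2745
K_B = (4C+2)/(4C−3) = 27.098/22.098 = 1.2263
τ₀ = 8FD/(πd³) = 8·30.8·6.4/(π·1.02³) = 1576.96/3.3339 = 473.01 MPa
τ_max = K·τ₀ = 1.2263 × 473.01 = 580.04 MPa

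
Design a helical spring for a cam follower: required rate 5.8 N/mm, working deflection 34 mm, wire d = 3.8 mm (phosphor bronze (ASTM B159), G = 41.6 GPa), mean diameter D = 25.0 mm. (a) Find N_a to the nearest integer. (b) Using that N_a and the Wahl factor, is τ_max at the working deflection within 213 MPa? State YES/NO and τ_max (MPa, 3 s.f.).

N_a = Gd⁴/(8D³k) = (41.6×10³)(3.8⁴)/(8·25.0³·5.8) = 11.96 → N_a = 12
Actual rate k = Gd⁴/(8D³·12) = 5.7828 N/mm
Working load F = kδ = 5.7828·34 = 196.61 N
C = 25.0/3.8 = 6.5789; K_W = (4C−1)/(4C−4)+0.615/C = 1.2279
τ_max = K_W·8FD/(πd³) = 1.2279·228.11 = 280.1 MPa
τ_max > 213 MPa → exceeds allowable

(a) 12 coils; (b) NO, τ_max = 280 MPa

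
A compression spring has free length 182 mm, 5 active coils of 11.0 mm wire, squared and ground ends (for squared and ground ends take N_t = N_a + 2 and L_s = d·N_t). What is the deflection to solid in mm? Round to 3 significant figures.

105 mm

N_t = 7; L_s = 11.0·7 = 77 mm
δ_solid = L₀ − L_s = 182 − 77 = 105 mm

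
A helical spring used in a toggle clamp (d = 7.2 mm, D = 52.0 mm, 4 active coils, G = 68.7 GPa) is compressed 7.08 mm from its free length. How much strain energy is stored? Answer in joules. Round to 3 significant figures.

1.03 J

k = Gd⁴/(8D³N_a) = (68.7×10³)(7.2⁴)/(8·52.0³·4) = 41.032 N/mm
U = ½kδ² = 0.5 × 41.032 × 7.08² = 1028.4 N·mm = 1.0284 J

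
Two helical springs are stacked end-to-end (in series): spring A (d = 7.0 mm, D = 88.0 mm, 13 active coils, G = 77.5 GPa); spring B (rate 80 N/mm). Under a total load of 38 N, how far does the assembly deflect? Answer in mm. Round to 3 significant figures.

14.9 mm

k_A = Gd⁴/(8D³N_a) = (77.5×10³)(7.0⁴)/(8·88.0³·13) = 2.6255 N/mm
Series: 1/k_eq = 1/2.6255 + 1/80 = 0.39338; k_eq = 2.5421 N/mm
δ = F/k_eq = 38/2.5421 = 14.948 mm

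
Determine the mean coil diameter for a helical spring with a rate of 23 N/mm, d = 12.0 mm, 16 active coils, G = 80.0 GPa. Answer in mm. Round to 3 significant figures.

82.6 mm

D = (Gd⁴/(8N_a·k))^(1/3) = (80.0×10³·12.0⁴/(8·16·23))^(1/3)
  = (563478)^(1/3) = 82.5960 mm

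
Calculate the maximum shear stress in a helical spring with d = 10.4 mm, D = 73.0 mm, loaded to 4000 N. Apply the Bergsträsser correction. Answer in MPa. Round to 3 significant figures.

Spring index C = D/d = 73.0/10.4 = 7.0192
K_B = (4C+2)/(4C−3) = 30.077/25.077 = 1.1994
τ₀ = 8FD/(πd³) = 8·4000·73.0/(π·10.4³) = 2.336e+06/3533.9 = 661.03 MPa
τ_max = K·τ₀ = 1.1994 × 661.03 = 792.83 MPa

793 MPa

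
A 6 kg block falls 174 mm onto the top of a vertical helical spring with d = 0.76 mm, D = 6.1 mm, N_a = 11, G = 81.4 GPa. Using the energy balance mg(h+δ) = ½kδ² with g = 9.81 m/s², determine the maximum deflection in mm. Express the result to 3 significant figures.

173 mm

k = Gd⁴/(8D³N_a) = (81.4×10³)(0.76⁴)/(8·6.1³·11) = 1.3596 N/mm
W = mg = 6 × 9.81 = 58.86 N
½kδ² − Wδ − Wh = 0 → δ = (W + √(W² + 2kWh))/k
δ = (58.86 + √(3464.5 + 27848.8))/1.3596 = (58.86 + 176.96)/1.3596 = 173.45 mm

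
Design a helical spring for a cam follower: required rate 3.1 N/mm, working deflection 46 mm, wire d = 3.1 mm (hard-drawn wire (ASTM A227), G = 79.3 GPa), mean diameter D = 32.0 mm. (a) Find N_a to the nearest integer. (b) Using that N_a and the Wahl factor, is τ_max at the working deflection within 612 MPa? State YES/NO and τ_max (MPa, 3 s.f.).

N_a = Gd⁴/(8D³k) = (79.3×10³)(3.1⁴)/(8·32.0³·3.1) = 9.012 → N_a = 9
Actual rate k = Gd⁴/(8D³·9) = 3.1041 N/mm
Working load F = kδ = 3.1041·46 = 142.79 N
C = 32.0/3.1 = 10.3226; K_W = (4C−1)/(4C−4)+0.615/C = 1.1400
τ_max = K_W·8FD/(πd³) = 1.1400·390.57 = 445.26 MPa
τ_max ≤ 612 MPa → acceptable

(a) 9 coils; (b) YES, τ_max = 445 MPa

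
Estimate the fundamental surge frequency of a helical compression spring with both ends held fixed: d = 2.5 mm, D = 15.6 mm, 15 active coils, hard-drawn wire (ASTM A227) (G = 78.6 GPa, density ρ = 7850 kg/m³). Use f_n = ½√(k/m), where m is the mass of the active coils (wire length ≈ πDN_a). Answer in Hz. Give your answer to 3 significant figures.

244 Hz

k = Gd⁴/(8D³N_a) = (78.6×10³)(2.5⁴)/(8·15.6³·15) = 6.7395 N/mm = 6739.5 N/m
Wire length L = πDN_a = π·15.6·15 = 735.13 mm
m = ρ·(πd²/4)·L = 7850 × 4.9087×10⁻⁶ m² × 0.73513 m = 0.028327 kg
f_n = ½√(k/m) = 0.5·√(6739.5/0.028327) = 0.5·√(2.3792e+05) = 243.88 Hz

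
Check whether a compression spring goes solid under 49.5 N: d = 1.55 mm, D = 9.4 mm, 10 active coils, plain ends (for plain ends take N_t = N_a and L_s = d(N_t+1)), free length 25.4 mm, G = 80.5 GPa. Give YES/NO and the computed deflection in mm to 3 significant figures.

k = Gd⁴/(8D³N_a) = (80.5×10³)(1.55⁴)/(8·9.4³·10) = 6.9928 N/mm
N_t = 10; L_s = 1.55·11 = 17.05 mm; δ_solid = L₀ − L_s = 25.4 − 17.05 = 8.35 mm
δ = F/k = 49.5/6.9928 = 7.0787 mm
δ < δ_solid → spring does not go solid

NO, δ = 7.08 mm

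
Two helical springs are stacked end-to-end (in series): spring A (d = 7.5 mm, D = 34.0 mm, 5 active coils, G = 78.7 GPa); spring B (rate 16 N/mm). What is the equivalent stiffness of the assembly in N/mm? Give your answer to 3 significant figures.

14.5 N/mm

k_A = Gd⁴/(8D³N_a) = (78.7×10³)(7.5⁴)/(8·34.0³·5) = 158.39 N/mm
Series: 1/k_eq = 1/158.39 + 1/16 = 0.068814; k_eq = 14.532 N/mm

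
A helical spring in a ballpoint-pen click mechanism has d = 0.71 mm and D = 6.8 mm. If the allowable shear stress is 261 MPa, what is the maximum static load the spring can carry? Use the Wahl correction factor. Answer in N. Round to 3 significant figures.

C = D/d = 6.8/0.71 = 9.5775
K_W = (4C−1)/(4C−4) + 0.615/C = 37.310/34.310 + 0.0642 = 1.1517
τ_max = K·8FD/(πd³) → F_max = τ_allow·πd³/(8DK)
F_max = 261·π·0.71³/(8·6.8·1.1517) = 293.47/62.65 = 4.6843 N

4.68 N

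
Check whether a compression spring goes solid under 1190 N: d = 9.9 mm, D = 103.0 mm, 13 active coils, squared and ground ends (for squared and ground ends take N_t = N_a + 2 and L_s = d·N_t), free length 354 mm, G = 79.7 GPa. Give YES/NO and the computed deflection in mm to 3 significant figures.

k = Gd⁴/(8D³N_a) = (79.7×10³)(9.9⁴)/(8·103.0³·13) = 6.7368 N/mm
N_t = 15; L_s = 9.9·15 = 148.5 mm; δ_solid = L₀ − L_s = 354 − 148.5 = 205.5 mm
δ = F/k = 1190/6.7368 = 176.64 mm
δ < δ_solid → spring does not go solid

NO, δ = 177 mm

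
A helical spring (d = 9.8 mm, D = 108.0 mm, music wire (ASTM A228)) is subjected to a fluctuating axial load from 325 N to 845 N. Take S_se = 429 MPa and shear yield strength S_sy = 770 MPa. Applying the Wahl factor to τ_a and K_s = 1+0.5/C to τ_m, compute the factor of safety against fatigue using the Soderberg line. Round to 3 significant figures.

2.31

C = D/d = 108.0/9.8 = 11.0204; K_W = (4C−1)/(4C−4)+0.615/C = 1.1307; K_s = 1+0.5/C = 1.0454
F_a = (F_max−F_min)/2 = 260 N; F_m = (F_max+F_min)/2 = 585 N
τ_a = K_W·8F_aD/(πd³) = 1.1307 × 75.973 = 85.899 MPa
τ_m = K_s·8F_mD/(πd³) = 1.0454 × 170.94 = 178.69 MPa
Soderberg: 1/n_f = τ_a/S_se + τ_m/S_sy = 85.899/429 + 178.69/770 = 0.20023 + 0.23207 = 0.4323
n_f = 1/0.4323 = 2.313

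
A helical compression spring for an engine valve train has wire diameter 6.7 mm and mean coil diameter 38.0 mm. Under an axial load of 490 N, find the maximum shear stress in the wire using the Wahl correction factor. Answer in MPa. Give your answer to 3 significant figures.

200 MPa

Spring index C = D/d = 38.0/6.7 = 5.6716
K_W = (4C−1)/(4C−4) + 0.615/C = 21.687/18.687 + 0.1084 = 1.2690
τ₀ = 8FD/(πd³) = 8·490·38.0/(π·6.7³) = 148960/944.87 = 157.65 MPa
τ_max = K·τ₀ = 1.2690 × 157.65 = 200.05 MPa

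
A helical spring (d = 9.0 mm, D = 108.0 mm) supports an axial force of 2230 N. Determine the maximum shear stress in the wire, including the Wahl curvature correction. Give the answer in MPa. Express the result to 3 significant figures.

Spring index C = D/d = 108.0/9.0 = 12.0000
K_W = (4C−1)/(4C−4) + 0.615/C = 47.000/44.000 + 0.0512 = 1.1194
τ₀ = 8FD/(πd³) = 8·2230·108.0/(π·9.0³) = 1.92672e+06/2290.2 = 841.28 MPa
τ_max = K·τ₀ = 1.1194 × 841.28 = 941.76 MPa

942 MPa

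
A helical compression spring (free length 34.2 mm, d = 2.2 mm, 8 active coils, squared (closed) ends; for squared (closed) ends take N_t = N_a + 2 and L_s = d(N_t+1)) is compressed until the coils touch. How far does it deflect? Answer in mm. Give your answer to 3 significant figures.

N_t = 10; L_s = 2.2·11 = 24.2 mm
δ_solid = L₀ − L_s = 34.2 − 24.2 = 10 mm

10.0 mm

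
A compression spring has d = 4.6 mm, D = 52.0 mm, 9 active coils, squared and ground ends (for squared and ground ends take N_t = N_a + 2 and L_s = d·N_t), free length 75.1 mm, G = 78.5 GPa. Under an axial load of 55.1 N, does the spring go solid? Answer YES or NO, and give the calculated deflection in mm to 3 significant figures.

NO, δ = 15.9 mm

k = Gd⁴/(8D³N_a) = (78.5×10³)(4.6⁴)/(8·52.0³·9) = 3.4718 N/mm
N_t = 11; L_s = 4.6·11 = 50.6 mm; δ_solid = L₀ − L_s = 75.1 − 50.6 = 24.5 mm
δ = F/k = 55.1/3.4718 = 15.871 mm
δ < δ_solid → spring does not go solid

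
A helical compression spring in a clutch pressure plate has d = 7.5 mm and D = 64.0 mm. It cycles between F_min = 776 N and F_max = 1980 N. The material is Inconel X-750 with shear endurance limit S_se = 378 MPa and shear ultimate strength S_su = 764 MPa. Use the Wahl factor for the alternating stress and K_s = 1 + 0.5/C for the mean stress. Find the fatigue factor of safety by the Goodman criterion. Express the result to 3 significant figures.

0.686

C = D/d = 64.0/7.5 = 8.5333; K_W = (4C−1)/(4C−4)+0.615/C = 1.1716; K_s = 1+0.5/C = 1.0586
F_a = (F_max−F_min)/2 = 602 N; F_m = (F_max+F_min)/2 = 1378 N
τ_a = K_W·8F_aD/(πd³) = 1.1716 × 232.56 = 272.47 MPa
τ_m = K_s·8F_mD/(πd³) = 1.0586 × 532.34 = 563.53 MPa
Goodman: 1/n_f = τ_a/S_se + τ_m/S_su = 272.47/378 + 563.53/764 = 0.72083 + 0.73760 = 1.4584
n_f = 1/1.4584 = 0.6857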